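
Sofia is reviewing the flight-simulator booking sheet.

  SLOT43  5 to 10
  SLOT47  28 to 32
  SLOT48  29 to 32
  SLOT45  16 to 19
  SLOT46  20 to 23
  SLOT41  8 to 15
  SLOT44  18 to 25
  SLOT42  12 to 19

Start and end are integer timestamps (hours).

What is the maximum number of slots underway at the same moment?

Sweep the timeline, counting +1 at each start and −1 at each end (ends before starts at a tie):
5 start SLOT43 → 1
8 start SLOT41 → 2
10 end SLOT43 → 1
12 start SLOT42 → 2
15 end SLOT41 → 1
16 start SLOT45 → 2
18 start SLOT44 → 3
19 end SLOT42 → 2
19 end SLOT45 → 1
20 start SLOT46 → 2
23 end SLOT46 → 1
25 end SLOT44 → 0
28 start SLOT47 → 1
29 start SLOT48 → 2
32 end SLOT47 → 1
32 end SLOT48 → 0
Peak is 3, at 18 (SLOT42, SLOT44, SLOT45).

3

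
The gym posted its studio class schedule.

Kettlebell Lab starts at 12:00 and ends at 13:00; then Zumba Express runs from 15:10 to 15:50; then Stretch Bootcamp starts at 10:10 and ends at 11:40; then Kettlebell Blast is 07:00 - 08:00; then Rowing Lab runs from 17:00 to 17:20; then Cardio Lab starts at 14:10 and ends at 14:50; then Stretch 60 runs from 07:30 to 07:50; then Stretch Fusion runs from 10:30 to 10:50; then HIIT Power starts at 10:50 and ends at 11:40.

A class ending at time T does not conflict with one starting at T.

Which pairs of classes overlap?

Sorted by start: Kettlebell Blast, Stretch 60, Stretch Bootcamp, Stretch Fusion, HIIT Power, Kettlebell Lab, Cardio Lab, Zumba Express, Rowing Lab.
Stretch 60 starts before Kettlebell Blast ends → Kettlebell Blast and Stretch 60 overlap.
Stretch Bootcamp starts after Kettlebell Blast ends, so nothing later overlaps Kettlebell Blast either.
Stretch Bootcamp starts after Stretch 60 ends, so nothing later overlaps Stretch 60 either.
Stretch Fusion starts before Stretch Bootcamp ends → Stretch Bootcamp and Stretch Fusion overlap.
HIIT Power starts before Stretch Bootcamp ends → Stretch Bootcamp and HIIT Power overlap.
Kettlebell Lab starts after Stretch Bootcamp ends, so nothing later overlaps Stretch Bootcamp either.
HIIT Power starts exactly when Stretch Fusion ends (back-to-back, no overlap), so nothing later overlaps Stretch Fusion either.
Kettlebell Lab starts after HIIT Power ends, so nothing later overlaps HIIT Power either.
Cardio Lab starts after Kettlebell Lab ends, so nothing later overlaps Kettlebell Lab either.
Zumba Express starts after Cardio Lab ends, so nothing later overlaps Cardio Lab either.
Rowing Lab starts after Zumba Express ends.

HIIT Power & Stretch Bootcamp, Kettlebell Blast & Stretch 60, Stretch Bootcamp & Stretch Fusion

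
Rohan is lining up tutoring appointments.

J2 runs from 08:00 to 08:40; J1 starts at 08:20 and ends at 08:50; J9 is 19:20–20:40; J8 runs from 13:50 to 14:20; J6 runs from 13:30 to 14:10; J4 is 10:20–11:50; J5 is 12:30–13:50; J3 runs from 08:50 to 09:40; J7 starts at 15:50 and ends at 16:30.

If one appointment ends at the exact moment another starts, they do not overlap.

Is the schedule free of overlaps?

Sorted by start: J2, J1, J3, J4, J5, J6, J8, J7, J9.
J1 starts before J2 ends → J2 and J1 overlap.
That's a conflict, so the schedule is not conflict-free.

No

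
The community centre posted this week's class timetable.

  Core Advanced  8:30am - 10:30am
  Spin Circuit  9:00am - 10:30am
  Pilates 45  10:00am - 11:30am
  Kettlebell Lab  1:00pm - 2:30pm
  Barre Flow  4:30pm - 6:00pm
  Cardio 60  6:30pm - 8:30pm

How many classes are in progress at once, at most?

3

Sweep the timeline, counting +1 at each start and −1 at each end (ends before starts at a tie):
8:30am start Core Advanced → 1
9:00am start Spin Circuit → 2
10:00am start Pilates 45 → 3
10:30am end Core Advanced → 2
10:30am end Spin Circuit → 1
11:30am end Pilates 45 → 0
1:00pm start Kettlebell Lab → 1
2:30pm end Kettlebell Lab → 0
4:30pm start Barre Flow → 1
6:00pm end Barre Flow → 0
6:30pm start Cardio 60 → 1
8:30pm end Cardio 60 → 0
Peak is 3, at 10:00am (Core Advanced, Pilates 45, Spin Circuit).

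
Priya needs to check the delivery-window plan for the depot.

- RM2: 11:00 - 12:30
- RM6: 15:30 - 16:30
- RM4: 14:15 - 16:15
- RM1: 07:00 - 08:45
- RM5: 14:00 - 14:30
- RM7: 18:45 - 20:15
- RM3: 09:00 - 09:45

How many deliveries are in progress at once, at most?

2

Sort all start/end points and keep a running count:
07:00 start RM1 → 1
08:45 end RM1 → 0
09:00 start RM3 → 1
09:45 end RM3 → 0
11:00 start RM2 → 1
12:30 end RM2 → 0
14:00 start RM5 → 1
14:15 start RM4 → 2
14:30 end RM5 → 1
15:30 start RM6 → 2
16:15 end RM4 → 1
16:30 end RM6 → 0
18:45 start RM7 → 1
20:15 end RM7 → 0
Peak is 2, at 14:15 (RM4, RM5).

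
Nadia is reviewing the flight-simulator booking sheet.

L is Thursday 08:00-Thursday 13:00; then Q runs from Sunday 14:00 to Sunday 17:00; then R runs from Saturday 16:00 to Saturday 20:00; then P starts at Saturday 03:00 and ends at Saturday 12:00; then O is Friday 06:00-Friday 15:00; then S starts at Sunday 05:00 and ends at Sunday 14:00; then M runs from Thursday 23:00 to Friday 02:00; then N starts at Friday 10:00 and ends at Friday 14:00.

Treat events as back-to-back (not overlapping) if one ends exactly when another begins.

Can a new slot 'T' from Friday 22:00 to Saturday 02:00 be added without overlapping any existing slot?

L: ends Thursday 13:00 at or before T starts Friday 22:00 → clear.
M: ends Friday 02:00 at or before T starts Friday 22:00 → clear.
O: ends Friday 15:00 at or before T starts Friday 22:00 → clear.
N: ends Friday 14:00 at or before T starts Friday 22:00 → clear.
P: starts Saturday 03:00 at or after T ends Saturday 02:00 → clear.
R: starts Saturday 16:00 at or after T ends Saturday 02:00 → clear.
S: starts Sunday 05:00 at or after T ends Saturday 02:00 → clear.
Q: starts Sunday 14:00 at or after T ends Saturday 02:00 → clear.

Yes — the slot is free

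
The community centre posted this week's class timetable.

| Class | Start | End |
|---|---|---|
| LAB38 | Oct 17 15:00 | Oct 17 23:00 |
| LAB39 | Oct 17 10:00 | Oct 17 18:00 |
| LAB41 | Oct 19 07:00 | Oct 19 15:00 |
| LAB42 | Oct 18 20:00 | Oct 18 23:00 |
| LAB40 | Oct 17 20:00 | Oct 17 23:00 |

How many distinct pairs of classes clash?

Sorted by start: LAB39, LAB38, LAB40, LAB42, LAB41.
LAB38 starts before LAB39 ends → LAB39 and LAB38 overlap.
LAB40 starts after LAB39 ends, so nothing later overlaps LAB39 either.
LAB40 starts before LAB38 ends → LAB38 and LAB40 overlap.
LAB42 starts after LAB38 ends, so nothing later overlaps LAB38 either.
LAB42 starts after LAB40 ends, so nothing later overlaps LAB40 either.
LAB41 starts after LAB42 ends.
Overlapping pairs: LAB38 & LAB39, LAB38 & LAB40 — 2 in total.

2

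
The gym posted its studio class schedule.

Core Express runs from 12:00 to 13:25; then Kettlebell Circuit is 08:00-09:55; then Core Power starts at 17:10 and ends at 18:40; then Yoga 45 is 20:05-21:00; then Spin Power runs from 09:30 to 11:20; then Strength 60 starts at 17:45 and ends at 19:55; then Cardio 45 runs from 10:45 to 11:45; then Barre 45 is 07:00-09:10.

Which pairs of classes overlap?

Sorted by start: Barre 45, Kettlebell Circuit, Spin Power, Cardio 45, Core Express, Core Power, Strength 60, Yoga 45.
Kettlebell Circuit starts before Barre 45 ends → Barre 45 and Kettlebell Circuit overlap.
Spin Power starts after Barre 45 ends, so Barre 45 has no further overlaps.
Spin Power starts before Kettlebell Circuit ends → Kettlebell Circuit and Spin Power overlap.
Cardio 45 starts after Kettlebell Circuit ends, so Kettlebell Circuit has no further overlaps.
Cardio 45 starts before Spin Power ends → Spin Power and Cardio 45 overlap.
Core Express starts after Spin Power ends, so Spin Power has no further overlaps.
Core Express starts after Cardio 45 ends, so Cardio 45 has no further overlaps.
Core Power starts after Core Express ends, so Core Express has no further overlaps.
Strength 60 starts before Core Power ends → Core Power and Strength 60 overlap.
Yoga 45 starts after Core Power ends.
Yoga 45 starts after Strength 60 ends.

Barre 45 & Kettlebell Circuit, Cardio 45 & Spin Power, Core Power & Strength 60, Kettlebell Circuit & Spin Power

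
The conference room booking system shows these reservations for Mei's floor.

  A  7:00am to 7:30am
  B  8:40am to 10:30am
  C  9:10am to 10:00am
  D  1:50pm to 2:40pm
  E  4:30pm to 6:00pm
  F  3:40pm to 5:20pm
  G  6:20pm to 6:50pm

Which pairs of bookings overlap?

Sorted by start: A, B, C, D, F, E, G.
B starts after A ends — done with A.
C starts before B ends → B and C overlap.
D starts after B ends — done with B.
D starts after C ends — done with C.
F starts after D ends — done with D.
E starts before F ends → F and E overlap.
G starts after F ends.
G starts after E ends.

B & C, E & F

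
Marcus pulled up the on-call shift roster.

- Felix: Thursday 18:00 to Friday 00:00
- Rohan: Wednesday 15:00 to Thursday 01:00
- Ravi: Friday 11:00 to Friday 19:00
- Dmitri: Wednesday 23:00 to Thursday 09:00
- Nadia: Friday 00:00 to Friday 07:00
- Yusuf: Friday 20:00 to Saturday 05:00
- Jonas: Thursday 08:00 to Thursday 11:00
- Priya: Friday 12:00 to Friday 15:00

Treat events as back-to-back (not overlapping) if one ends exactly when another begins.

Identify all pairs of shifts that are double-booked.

Dmitri & Jonas, Dmitri & Rohan, Priya & Ravi

Check each pair: they overlap iff neither finishes before the other starts.
Sorted by start: Rohan, Dmitri, Jonas, Felix, Nadia, Ravi, Priya, Yusuf.
Dmitri starts before Rohan ends → Rohan and Dmitri overlap.
Jonas starts after Rohan ends, so Rohan has no further overlaps.
Jonas starts before Dmitri ends → Dmitri and Jonas overlap.
Felix starts after Dmitri ends, so Dmitri has no further overlaps.
Felix starts after Jonas ends, so Jonas has no further overlaps.
Nadia starts exactly when Felix ends (back-to-back, no overlap), so Felix has no further overlaps.
Ravi starts after Nadia ends, so Nadia has no further overlaps.
Priya starts before Ravi ends → Ravi and Priya overlap.
Yusuf starts after Ravi ends.
Yusuf starts after Priya ends.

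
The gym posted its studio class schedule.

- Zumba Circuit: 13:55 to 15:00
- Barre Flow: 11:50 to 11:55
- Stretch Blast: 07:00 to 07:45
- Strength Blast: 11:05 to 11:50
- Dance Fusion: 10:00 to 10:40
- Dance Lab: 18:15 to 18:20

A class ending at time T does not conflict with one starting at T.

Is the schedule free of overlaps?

Yes

Sorted by start: Stretch Blast, Dance Fusion, Strength Blast, Barre Flow, Zumba Circuit, Dance Lab.
Dance Fusion starts after Stretch Blast ends — done with Stretch Blast.
Strength Blast starts after Dance Fusion ends — done with Dance Fusion.
Barre Flow starts exactly when Strength Blast ends (back-to-back, no overlap) — done with Strength Blast.
Zumba Circuit starts after Barre Flow ends — done with Barre Flow.
Dance Lab starts after Zumba Circuit ends.
Every pair is clear; the schedule has no overlaps.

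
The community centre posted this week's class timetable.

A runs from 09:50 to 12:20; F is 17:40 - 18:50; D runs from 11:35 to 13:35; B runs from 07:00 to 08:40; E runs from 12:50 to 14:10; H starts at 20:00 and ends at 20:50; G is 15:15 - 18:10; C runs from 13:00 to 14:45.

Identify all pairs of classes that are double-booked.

A & D, C & D, C & E, D & E, F & G

Sorted by start: B, A, D, E, C, G, F, H.
A starts after B ends — done with B.
D starts before A ends → A and D overlap.
E starts after A ends — done with A.
E starts before D ends → D and E overlap.
C starts before D ends → D and C overlap.
G starts after D ends — done with D.
C starts before E ends → E and C overlap.
G starts after E ends — done with E.
G starts after C ends — done with C.
F starts before G ends → G and F overlap.
H starts after G ends.
H starts after F ends.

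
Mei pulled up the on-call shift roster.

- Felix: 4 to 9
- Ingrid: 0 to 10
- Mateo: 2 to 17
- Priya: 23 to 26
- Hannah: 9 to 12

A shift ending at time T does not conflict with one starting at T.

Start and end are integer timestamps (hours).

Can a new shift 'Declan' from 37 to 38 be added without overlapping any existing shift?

Yes — the slot is free

Ingrid: ends 10 at or before Declan starts 37 → clear.
Mateo: ends 17 at or before Declan starts 37 → clear.
Felix: ends 9 at or before Declan starts 37 → clear.
Hannah: ends 12 at or before Declan starts 37 → clear.
Priya: ends 26 at or before Declan starts 37 → clear.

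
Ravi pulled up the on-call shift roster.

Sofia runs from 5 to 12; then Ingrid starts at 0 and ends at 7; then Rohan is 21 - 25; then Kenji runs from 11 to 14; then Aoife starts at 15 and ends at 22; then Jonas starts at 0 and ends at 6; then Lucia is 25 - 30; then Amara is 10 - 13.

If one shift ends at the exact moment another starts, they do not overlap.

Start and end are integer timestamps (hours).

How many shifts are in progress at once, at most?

Sweep the timeline, counting +1 at each start and −1 at each end (ends before starts at a tie):
0 start Ingrid → 1
0 start Jonas → 2
5 start Sofia → 3
6 end Jonas → 2
7 end Ingrid → 1
10 start Amara → 2
11 start Kenji → 3
12 end Sofia → 2
13 end Amara → 1
14 end Kenji → 0
15 start Aoife → 1
21 start Rohan → 2
22 end Aoife → 1
25 end Rohan → 0
25 start Lucia → 1
30 end Lucia → 0
Peak is 3, at 5 (Ingrid, Jonas, Sofia).

3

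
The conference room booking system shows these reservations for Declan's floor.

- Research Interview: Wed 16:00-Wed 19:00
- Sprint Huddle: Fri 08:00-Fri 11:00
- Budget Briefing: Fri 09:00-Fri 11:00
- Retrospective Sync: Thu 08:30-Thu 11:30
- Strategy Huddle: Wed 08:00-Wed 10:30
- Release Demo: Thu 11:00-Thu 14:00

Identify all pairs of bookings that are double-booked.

Sorted by start: Strategy Huddle, Research Interview, Retrospective Sync, Release Demo, Sprint Huddle, Budget Briefing.
Research Interview starts after Strategy Huddle ends, so nothing later overlaps Strategy Huddle either.
Retrospective Sync starts after Research Interview ends, so nothing later overlaps Research Interview either.
Release Demo starts before Retrospective Sync ends → Retrospective Sync and Release Demo overlap.
Sprint Huddle starts after Retrospective Sync ends, so nothing later overlaps Retrospective Sync either.
Sprint Huddle starts after Release Demo ends, so nothing later overlaps Release Demo either.
Budget Briefing starts before Sprint Huddle ends → Sprint Huddle and Budget Briefing overlap.

Budget Briefing & Sprint Huddle, Release Demo & Retrospective Sync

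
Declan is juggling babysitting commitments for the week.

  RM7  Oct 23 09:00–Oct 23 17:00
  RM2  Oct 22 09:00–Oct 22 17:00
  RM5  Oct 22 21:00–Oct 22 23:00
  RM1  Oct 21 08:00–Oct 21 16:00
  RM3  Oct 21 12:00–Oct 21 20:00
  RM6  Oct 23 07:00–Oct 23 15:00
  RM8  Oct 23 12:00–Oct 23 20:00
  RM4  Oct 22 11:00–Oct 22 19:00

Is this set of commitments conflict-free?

Sorted by start: RM1, RM3, RM2, RM4, RM5, RM6, RM7, RM8.
RM3 starts before RM1 ends → RM1 and RM3 overlap.
That's a conflict, so the schedule is not conflict-free.

No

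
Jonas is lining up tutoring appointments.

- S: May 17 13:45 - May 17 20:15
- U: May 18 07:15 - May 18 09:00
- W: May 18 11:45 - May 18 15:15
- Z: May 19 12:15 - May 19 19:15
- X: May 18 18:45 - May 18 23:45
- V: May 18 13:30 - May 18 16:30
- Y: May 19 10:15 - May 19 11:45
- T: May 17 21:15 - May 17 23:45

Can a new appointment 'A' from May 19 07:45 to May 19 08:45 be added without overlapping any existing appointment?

Yes — the slot is free

S: ends May 17 20:15 at or before A starts May 19 07:45 → clear.
T: ends May 17 23:45 at or before A starts May 19 07:45 → clear.
U: ends May 18 09:00 at or before A starts May 19 07:45 → clear.
W: ends May 18 15:15 at or before A starts May 19 07:45 → clear.
V: ends May 18 16:30 at or before A starts May 19 07:45 → clear.
X: ends May 18 23:45 at or before A starts May 19 07:45 → clear.
Y: starts May 19 10:15 at or after A ends May 19 08:45 → clear.
Z: starts May 19 12:15 at or after A ends May 19 08:45 → clear.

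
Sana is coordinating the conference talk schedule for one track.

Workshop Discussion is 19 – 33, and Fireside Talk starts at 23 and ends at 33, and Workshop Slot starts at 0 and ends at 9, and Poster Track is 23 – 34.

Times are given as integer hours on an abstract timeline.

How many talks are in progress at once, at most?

Sort all start/end points and keep a running count:
0 start Workshop Slot → 1
9 end Workshop Slot → 0
19 start Workshop Discussion → 1
23 start Fireside Talk → 2
23 start Poster Track → 3
33 end Fireside Talk → 2
33 end Workshop Discussion → 1
34 end Poster Track → 0
Peak is 3, at 23 (Fireside Talk, Poster Track, Workshop Discussion).

3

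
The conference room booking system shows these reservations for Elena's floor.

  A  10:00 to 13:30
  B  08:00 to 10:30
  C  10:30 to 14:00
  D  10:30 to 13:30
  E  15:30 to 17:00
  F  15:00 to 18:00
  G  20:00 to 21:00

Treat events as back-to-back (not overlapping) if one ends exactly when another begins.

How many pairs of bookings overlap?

5

Sorted by start: B, A, C, D, F, E, G.
A starts before B ends → B and A overlap.
C starts exactly when B ends (back-to-back, no overlap), so B has no further overlaps.
C starts before A ends → A and C overlap.
D starts before A ends → A and D overlap.
F starts after A ends, so A has no further overlaps.
D starts before C ends → C and D overlap.
F starts after C ends, so C has no further overlaps.
F starts after D ends, so D has no further overlaps.
E starts before F ends → F and E overlap.
G starts after F ends.
G starts after E ends.
Overlapping pairs: A & B, A & C, A & D, C & D, E & F — 5 in total.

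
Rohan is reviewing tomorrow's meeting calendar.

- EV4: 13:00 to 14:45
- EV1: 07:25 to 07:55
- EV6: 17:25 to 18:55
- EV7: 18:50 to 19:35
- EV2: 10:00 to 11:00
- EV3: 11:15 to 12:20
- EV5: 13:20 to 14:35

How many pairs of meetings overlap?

2

Sorted by start: EV1, EV2, EV3, EV4, EV5, EV6, EV7.
EV2 starts after EV1 ends, so EV1 has no further overlaps.
EV3 starts after EV2 ends, so EV2 has no further overlaps.
EV4 starts after EV3 ends, so EV3 has no further overlaps.
EV5 starts before EV4 ends → EV4 and EV5 overlap.
EV6 starts after EV4 ends, so EV4 has no further overlaps.
EV6 starts after EV5 ends, so EV5 has no further overlaps.
EV7 starts before EV6 ends → EV6 and EV7 overlap.
Overlapping pairs: EV4 & EV5, EV6 & EV7 — 2 in total.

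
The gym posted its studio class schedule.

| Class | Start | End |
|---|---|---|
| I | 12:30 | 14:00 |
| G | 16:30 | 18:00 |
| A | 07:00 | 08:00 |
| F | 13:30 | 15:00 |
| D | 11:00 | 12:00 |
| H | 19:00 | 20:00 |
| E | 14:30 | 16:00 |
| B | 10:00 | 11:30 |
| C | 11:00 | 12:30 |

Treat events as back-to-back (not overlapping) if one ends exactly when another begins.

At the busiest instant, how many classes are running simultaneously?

Sort all start/end points and keep a running count:
07:00 start A → 1
08:00 end A → 0
10:00 start B → 1
11:00 start C → 2
11:00 start D → 3
11:30 end B → 2
12:00 end D → 1
12:30 end C → 0
12:30 start I → 1
13:30 start F → 2
14:00 end I → 1
14:30 start E → 2
15:00 end F → 1
16:00 end E → 0
16:30 start G → 1
18:00 end G → 0
19:00 start H → 1
20:00 end H → 0
Peak is 3, at 11:00 (B, C, D).

3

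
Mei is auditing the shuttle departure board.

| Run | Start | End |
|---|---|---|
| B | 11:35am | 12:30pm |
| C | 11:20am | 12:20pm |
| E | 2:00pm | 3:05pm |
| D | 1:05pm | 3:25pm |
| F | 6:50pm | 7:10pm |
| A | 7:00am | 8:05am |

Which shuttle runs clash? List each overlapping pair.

B & C, D & E

Sorted by start: A, C, B, D, E, F.
C starts after A ends, so A has no further overlaps.
B starts before C ends → C and B overlap.
D starts after C ends, so C has no further overlaps.
D starts after B ends, so B has no further overlaps.
E starts before D ends → D and E overlap.
F starts after D ends.
F starts after E ends.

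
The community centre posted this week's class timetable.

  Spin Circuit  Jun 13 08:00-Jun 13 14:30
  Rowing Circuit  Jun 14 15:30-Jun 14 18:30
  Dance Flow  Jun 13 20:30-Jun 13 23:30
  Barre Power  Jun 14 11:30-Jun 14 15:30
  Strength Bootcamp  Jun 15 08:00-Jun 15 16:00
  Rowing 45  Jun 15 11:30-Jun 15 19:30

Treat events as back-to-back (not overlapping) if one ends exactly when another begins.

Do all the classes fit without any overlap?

Sorted by start: Spin Circuit, Dance Flow, Barre Power, Rowing Circuit, Strength Bootcamp, Rowing 45.
Dance Flow starts after Spin Circuit ends — done with Spin Circuit.
Barre Power starts after Dance Flow ends — done with Dance Flow.
Rowing Circuit starts exactly when Barre Power ends (back-to-back, no overlap) — done with Barre Power.
Strength Bootcamp starts after Rowing Circuit ends — done with Rowing Circuit.
Rowing 45 starts before Strength Bootcamp ends → Strength Bootcamp and Rowing 45 overlap.
That's a conflict, so the schedule is not conflict-free.

No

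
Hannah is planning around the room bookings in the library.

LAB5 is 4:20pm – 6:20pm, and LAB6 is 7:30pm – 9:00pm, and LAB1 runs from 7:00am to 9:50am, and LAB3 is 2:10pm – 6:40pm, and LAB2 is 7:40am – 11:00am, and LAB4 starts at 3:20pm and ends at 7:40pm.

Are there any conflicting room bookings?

Two intervals overlap when each starts before the other ends.
Sorted by start: LAB1, LAB2, LAB3, LAB4, LAB5, LAB6.
LAB2 starts before LAB1 ends → LAB1 and LAB2 overlap.
That's a conflict, so the schedule is not conflict-free.

Yes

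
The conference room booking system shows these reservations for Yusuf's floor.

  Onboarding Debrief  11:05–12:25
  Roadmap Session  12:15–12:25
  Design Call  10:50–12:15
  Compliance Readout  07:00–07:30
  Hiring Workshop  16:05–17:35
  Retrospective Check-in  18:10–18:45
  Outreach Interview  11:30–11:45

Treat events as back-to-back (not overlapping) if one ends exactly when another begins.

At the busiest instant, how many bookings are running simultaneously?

3

Sweep the timeline, counting +1 at each start and −1 at each end (ends before starts at a tie):
07:00 start Compliance Readout → 1
07:30 end Compliance Readout → 0
10:50 start Design Call → 1
11:05 start Onboarding Debrief → 2
11:30 start Outreach Interview → 3
11:45 end Outreach Interview → 2
12:15 end Design Call → 1
12:15 start Roadmap Session → 2
12:25 end Onboarding Debrief → 1
12:25 end Roadmap Session → 0
16:05 start Hiring Workshop → 1
17:35 end Hiring Workshop → 0
18:10 start Retrospective Check-in → 1
18:45 end Retrospective Check-in → 0
Peak is 3, at 11:30 (Design Call, Onboarding Debrief, Outreach Interview).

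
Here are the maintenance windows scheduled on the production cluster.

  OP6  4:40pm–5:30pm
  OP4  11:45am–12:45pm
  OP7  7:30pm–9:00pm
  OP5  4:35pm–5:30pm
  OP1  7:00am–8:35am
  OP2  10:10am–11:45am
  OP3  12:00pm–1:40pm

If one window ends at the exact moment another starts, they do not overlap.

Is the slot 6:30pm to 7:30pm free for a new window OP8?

OP1: ends 8:35am at or before OP8 starts 6:30pm → clear.
OP2: ends 11:45am at or before OP8 starts 6:30pm → clear.
OP4: ends 12:45pm at or before OP8 starts 6:30pm → clear.
OP3: ends 1:40pm at or before OP8 starts 6:30pm → clear.
OP5: ends 5:30pm at or before OP8 starts 6:30pm → clear.
OP6: ends 5:30pm at or before OP8 starts 6:30pm → clear.
OP7: starts 7:30pm at or after OP8 ends 7:30pm → clear.

Yes — the slot is free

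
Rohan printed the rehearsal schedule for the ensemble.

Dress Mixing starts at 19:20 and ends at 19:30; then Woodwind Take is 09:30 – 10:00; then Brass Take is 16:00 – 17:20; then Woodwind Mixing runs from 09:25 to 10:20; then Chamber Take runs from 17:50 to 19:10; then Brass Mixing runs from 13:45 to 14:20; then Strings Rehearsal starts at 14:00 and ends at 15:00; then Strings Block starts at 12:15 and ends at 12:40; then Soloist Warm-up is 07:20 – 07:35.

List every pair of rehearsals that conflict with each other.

Sorted by start: Soloist Warm-up, Woodwind Mixing, Woodwind Take, Strings Block, Brass Mixing, Strings Rehearsal, Brass Take, Chamber Take, Dress Mixing.
Woodwind Mixing starts after Soloist Warm-up ends — done with Soloist Warm-up.
Woodwind Take starts before Woodwind Mixing ends → Woodwind Mixing and Woodwind Take overlap.
Strings Block starts after Woodwind Mixing ends — done with Woodwind Mixing.
Strings Block starts after Woodwind Take ends — done with Woodwind Take.
Brass Mixing starts after Strings Block ends — done with Strings Block.
Strings Rehearsal starts before Brass Mixing ends → Brass Mixing and Strings Rehearsal overlap.
Brass Take starts after Brass Mixing ends — done with Brass Mixing.
Brass Take starts after Strings Rehearsal ends — done with Strings Rehearsal.
Chamber Take starts after Brass Take ends — done with Brass Take.
Dress Mixing starts after Chamber Take ends.

Brass Mixing & Strings Rehearsal, Woodwind Mixing & Woodwind Take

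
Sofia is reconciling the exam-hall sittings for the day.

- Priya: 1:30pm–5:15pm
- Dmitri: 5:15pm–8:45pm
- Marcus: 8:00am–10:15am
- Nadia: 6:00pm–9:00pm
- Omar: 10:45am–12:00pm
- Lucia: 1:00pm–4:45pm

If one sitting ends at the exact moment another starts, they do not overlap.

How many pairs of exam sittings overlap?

2

Check each pair: they overlap iff neither finishes before the other starts.
Sorted by start: Marcus, Omar, Lucia, Priya, Dmitri, Nadia.
Omar starts after Marcus ends — done with Marcus.
Lucia starts after Omar ends — done with Omar.
Priya starts before Lucia ends → Lucia and Priya overlap.
Dmitri starts after Lucia ends — done with Lucia.
Dmitri starts exactly when Priya ends (back-to-back, no overlap) — done with Priya.
Nadia starts before Dmitri ends → Dmitri and Nadia overlap.
Overlapping pairs: Dmitri & Nadia, Lucia & Priya — 2 in total.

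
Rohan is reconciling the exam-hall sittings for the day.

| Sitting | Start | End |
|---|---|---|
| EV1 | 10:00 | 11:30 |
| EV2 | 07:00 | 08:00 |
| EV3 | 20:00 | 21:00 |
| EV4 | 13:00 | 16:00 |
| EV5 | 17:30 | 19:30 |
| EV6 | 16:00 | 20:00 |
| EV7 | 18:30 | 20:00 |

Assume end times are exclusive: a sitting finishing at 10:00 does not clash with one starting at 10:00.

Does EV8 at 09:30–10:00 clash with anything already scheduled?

EV2: ends 08:00 at or before EV8 starts 09:30 → clear.
EV1: starts 10:00 at or after EV8 ends 10:00 → clear.
EV4: starts 13:00 at or after EV8 ends 10:00 → clear.
EV6: starts 16:00 at or after EV8 ends 10:00 → clear.
EV5: starts 17:30 at or after EV8 ends 10:00 → clear.
EV7: starts 18:30 at or after EV8 ends 10:00 → clear.
EV3: starts 20:00 at or after EV8 ends 10:00 → clear.

No — it doesn't clash with anything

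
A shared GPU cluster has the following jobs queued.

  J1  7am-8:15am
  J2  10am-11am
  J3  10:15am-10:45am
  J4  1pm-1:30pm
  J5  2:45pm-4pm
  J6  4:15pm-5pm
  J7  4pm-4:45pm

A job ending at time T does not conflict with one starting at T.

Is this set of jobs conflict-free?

Sorted by start: J1, J2, J3, J4, J5, J7, J6.
J2 starts after J1 ends, so nothing later overlaps J1 either.
J3 starts before J2 ends → J2 and J3 overlap.
That's a conflict, so the schedule is not conflict-free.

No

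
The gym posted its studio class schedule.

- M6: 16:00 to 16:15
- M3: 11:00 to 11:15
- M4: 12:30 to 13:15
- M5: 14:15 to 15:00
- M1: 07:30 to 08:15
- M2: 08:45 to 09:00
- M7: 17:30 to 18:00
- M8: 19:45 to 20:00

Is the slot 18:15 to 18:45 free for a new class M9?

M1: ends 08:15 at or before M9 starts 18:15 → clear.
M2: ends 09:00 at or before M9 starts 18:15 → clear.
M3: ends 11:15 at or before M9 starts 18:15 → clear.
M4: ends 13:15 at or before M9 starts 18:15 → clear.
M5: ends 15:00 at or before M9 starts 18:15 → clear.
M6: ends 16:15 at or before M9 starts 18:15 → clear.
M7: ends 18:00 at or before M9 starts 18:15 → clear.
M8: starts 19:45 at or after M9 ends 18:45 → clear.

Yes — the slot is free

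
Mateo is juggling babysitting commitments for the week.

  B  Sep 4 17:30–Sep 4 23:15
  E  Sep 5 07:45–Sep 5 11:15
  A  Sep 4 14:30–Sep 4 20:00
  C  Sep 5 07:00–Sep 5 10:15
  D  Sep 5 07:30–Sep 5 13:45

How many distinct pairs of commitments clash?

4

Two intervals overlap when each starts before the other ends.
Sorted by start: A, B, C, D, E.
B starts before A ends → A and B overlap.
C starts after A ends, so nothing later overlaps A either.
C starts after B ends, so nothing later overlaps B either.
D starts before C ends → C and D overlap.
E starts before C ends → C and E overlap.
E starts before D ends → D and E overlap.
Overlapping pairs: A & B, C & D, C & E, D & E — 4 in total.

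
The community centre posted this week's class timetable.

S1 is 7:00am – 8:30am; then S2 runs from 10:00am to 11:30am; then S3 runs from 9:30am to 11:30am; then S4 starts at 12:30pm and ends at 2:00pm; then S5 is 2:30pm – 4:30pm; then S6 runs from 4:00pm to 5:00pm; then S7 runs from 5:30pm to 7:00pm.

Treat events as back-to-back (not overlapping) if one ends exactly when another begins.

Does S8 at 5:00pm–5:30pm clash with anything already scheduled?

No — it doesn't clash with anything

S1: ends 8:30am at or before S8 starts 5:00pm → clear.
S3: ends 11:30am at or before S8 starts 5:00pm → clear.
S2: ends 11:30am at or before S8 starts 5:00pm → clear.
S4: ends 2:00pm at or before S8 starts 5:00pm → clear.
S5: ends 4:30pm at or before S8 starts 5:00pm → clear.
S6: ends 5:00pm at or before S8 starts 5:00pm → clear.
S7: starts 5:30pm at or after S8 ends 5:30pm → clear.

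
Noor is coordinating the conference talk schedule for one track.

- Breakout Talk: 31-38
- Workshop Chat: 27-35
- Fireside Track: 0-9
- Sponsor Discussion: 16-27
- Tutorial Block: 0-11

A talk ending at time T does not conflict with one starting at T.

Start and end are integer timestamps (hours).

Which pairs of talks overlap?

Breakout Talk & Workshop Chat, Fireside Track & Tutorial Block

Check each pair: they overlap iff neither finishes before the other starts.
Sorted by start: Tutorial Block, Fireside Track, Sponsor Discussion, Workshop Chat, Breakout Talk.
Fireside Track starts before Tutorial Block ends → Tutorial Block and Fireside Track overlap.
Sponsor Discussion starts after Tutorial Block ends — done with Tutorial Block.
Sponsor Discussion starts after Fireside Track ends — done with Fireside Track.
Workshop Chat starts exactly when Sponsor Discussion ends (back-to-back, no overlap) — done with Sponsor Discussion.
Breakout Talk starts before Workshop Chat ends → Workshop Chat and Breakout Talk overlap.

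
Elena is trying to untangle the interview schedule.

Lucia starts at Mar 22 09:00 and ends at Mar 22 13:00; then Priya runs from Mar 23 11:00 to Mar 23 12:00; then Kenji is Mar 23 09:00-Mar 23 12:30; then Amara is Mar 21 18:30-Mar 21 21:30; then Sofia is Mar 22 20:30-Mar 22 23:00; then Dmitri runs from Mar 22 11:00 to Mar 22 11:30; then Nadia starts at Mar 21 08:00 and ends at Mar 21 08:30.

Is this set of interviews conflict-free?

No

Sorted by start: Nadia, Amara, Lucia, Dmitri, Sofia, Kenji, Priya.
Amara starts after Nadia ends, so Nadia has no further overlaps.
Lucia starts after Amara ends, so Amara has no further overlaps.
Dmitri starts before Lucia ends → Lucia and Dmitri overlap.
That's a conflict, so the schedule is not conflict-free.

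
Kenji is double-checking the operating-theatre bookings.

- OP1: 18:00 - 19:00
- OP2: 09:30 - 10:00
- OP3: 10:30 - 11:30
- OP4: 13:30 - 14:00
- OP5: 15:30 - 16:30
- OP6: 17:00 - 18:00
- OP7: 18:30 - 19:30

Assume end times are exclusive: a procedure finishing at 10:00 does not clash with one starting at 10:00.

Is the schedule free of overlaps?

Check each pair: they overlap iff neither finishes before the other starts.
Sorted by start: OP2, OP3, OP4, OP5, OP6, OP1, OP7.
OP3 starts after OP2 ends; OP2 is clear from here.
OP4 starts after OP3 ends; OP3 is clear from here.
OP5 starts after OP4 ends; OP4 is clear from here.
OP6 starts after OP5 ends; OP5 is clear from here.
OP1 starts exactly when OP6 ends (back-to-back, no overlap); OP6 is clear from here.
OP7 starts before OP1 ends → OP1 and OP7 overlap.
That's a conflict, so the schedule is not conflict-free.

No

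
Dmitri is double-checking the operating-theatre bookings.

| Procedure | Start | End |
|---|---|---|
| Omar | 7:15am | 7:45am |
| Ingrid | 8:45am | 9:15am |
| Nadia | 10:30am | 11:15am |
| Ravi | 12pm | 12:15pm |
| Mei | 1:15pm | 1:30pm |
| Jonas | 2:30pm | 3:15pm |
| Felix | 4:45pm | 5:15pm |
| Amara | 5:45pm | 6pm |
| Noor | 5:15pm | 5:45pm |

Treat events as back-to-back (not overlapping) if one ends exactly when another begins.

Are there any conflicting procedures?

Sorted by start: Omar, Ingrid, Nadia, Ravi, Mei, Jonas, Felix, Noor, Amara.
Ingrid starts after Omar ends — done with Omar.
Nadia starts after Ingrid ends — done with Ingrid.
Ravi starts after Nadia ends — done with Nadia.
Mei starts after Ravi ends — done with Ravi.
Jonas starts after Mei ends — done with Mei.
Felix starts after Jonas ends — done with Jonas.
Noor starts exactly when Felix ends (back-to-back, no overlap) — done with Felix.
Amara starts exactly when Noor ends (back-to-back, no overlap).
Every pair is clear; the schedule has no overlaps.

No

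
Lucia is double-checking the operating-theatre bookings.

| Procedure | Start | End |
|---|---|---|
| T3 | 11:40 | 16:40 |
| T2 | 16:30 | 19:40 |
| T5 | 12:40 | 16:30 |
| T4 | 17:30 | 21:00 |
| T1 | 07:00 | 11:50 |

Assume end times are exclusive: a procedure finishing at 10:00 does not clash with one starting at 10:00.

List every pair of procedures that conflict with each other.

T1 & T3, T2 & T3, T2 & T4, T3 & T5

Sorted by start: T1, T3, T5, T2, T4.
T3 starts before T1 ends → T1 and T3 overlap.
T5 starts after T1 ends, so nothing later overlaps T1 either.
T5 starts before T3 ends → T3 and T5 overlap.
T2 starts before T3 ends → T3 and T2 overlap.
T4 starts after T3 ends.
T2 starts exactly when T5 ends (back-to-back, no overlap), so nothing later overlaps T5 either.
T4 starts before T2 ends → T2 and T4 overlap.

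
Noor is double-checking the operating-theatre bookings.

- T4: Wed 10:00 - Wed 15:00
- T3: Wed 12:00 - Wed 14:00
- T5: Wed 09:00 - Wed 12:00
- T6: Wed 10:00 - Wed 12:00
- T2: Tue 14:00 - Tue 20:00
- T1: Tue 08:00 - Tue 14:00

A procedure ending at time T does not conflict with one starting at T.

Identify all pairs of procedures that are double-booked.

Two intervals overlap when each starts before the other ends.
Sorted by start: T1, T2, T5, T4, T6, T3.
T2 starts exactly when T1 ends (back-to-back, no overlap), so nothing later overlaps T1 either.
T5 starts after T2 ends, so nothing later overlaps T2 either.
T4 starts before T5 ends → T5 and T4 overlap.
T6 starts before T5 ends → T5 and T6 overlap.
T3 starts exactly when T5 ends (back-to-back, no overlap).
T6 starts before T4 ends → T4 and T6 overlap.
T3 starts before T4 ends → T4 and T3 overlap.
T3 starts exactly when T6 ends (back-to-back, no overlap).

T3 & T4, T4 & T5, T4 & T6, T5 & T6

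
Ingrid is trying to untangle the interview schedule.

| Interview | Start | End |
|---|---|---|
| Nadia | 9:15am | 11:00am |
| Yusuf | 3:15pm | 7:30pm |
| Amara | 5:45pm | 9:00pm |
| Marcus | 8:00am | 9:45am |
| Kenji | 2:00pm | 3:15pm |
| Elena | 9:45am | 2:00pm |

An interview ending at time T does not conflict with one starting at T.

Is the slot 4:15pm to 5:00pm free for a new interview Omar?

No — it overlaps Yusuf

Marcus: ends 9:45am at or before Omar starts 4:15pm → clear.
Nadia: ends 11:00am at or before Omar starts 4:15pm → clear.
Elena: ends 2:00pm at or before Omar starts 4:15pm → clear.
Kenji: ends 3:15pm at or before Omar starts 4:15pm → clear.
Yusuf: starts 3:15pm before Omar ends 5:00pm, and ends 7:30pm after Omar starts 4:15pm → overlap.
Amara: starts 5:45pm at or after Omar ends 5:00pm → clear.
Omar overlaps Yusuf.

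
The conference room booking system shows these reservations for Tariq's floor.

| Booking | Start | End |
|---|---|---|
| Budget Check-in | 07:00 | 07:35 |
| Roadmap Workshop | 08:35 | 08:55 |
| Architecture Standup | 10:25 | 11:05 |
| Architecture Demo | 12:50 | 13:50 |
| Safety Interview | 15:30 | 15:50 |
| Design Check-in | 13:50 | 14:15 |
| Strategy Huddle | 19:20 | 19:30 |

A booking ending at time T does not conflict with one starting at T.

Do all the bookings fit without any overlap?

Sorted by start: Budget Check-in, Roadmap Workshop, Architecture Standup, Architecture Demo, Design Check-in, Safety Interview, Strategy Huddle.
Roadmap Workshop starts after Budget Check-in ends; Budget Check-in is clear from here.
Architecture Standup starts after Roadmap Workshop ends; Roadmap Workshop is clear from here.
Architecture Demo starts after Architecture Standup ends; Architecture Standup is clear from here.
Design Check-in starts exactly when Architecture Demo ends (back-to-back, no overlap); Architecture Demo is clear from here.
Safety Interview starts after Design Check-in ends; Design Check-in is clear from here.
Strategy Huddle starts after Safety Interview ends.
Every pair is clear; the schedule has no overlaps.

Yes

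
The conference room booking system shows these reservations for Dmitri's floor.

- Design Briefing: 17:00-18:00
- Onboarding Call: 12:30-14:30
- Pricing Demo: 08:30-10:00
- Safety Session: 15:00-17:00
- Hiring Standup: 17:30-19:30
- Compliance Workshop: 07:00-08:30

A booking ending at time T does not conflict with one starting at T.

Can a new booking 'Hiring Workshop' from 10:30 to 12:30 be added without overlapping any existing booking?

Yes — the slot is free

Compliance Workshop: ends 08:30 at or before Hiring Workshop starts 10:30 → clear.
Pricing Demo: ends 10:00 at or before Hiring Workshop starts 10:30 → clear.
Onboarding Call: starts 12:30 at or after Hiring Workshop ends 12:30 → clear.
Safety Session: starts 15:00 at or after Hiring Workshop ends 12:30 → clear.
Design Briefing: starts 17:00 at or after Hiring Workshop ends 12:30 → clear.
Hiring Standup: starts 17:30 at or after Hiring Workshop ends 12:30 → clear.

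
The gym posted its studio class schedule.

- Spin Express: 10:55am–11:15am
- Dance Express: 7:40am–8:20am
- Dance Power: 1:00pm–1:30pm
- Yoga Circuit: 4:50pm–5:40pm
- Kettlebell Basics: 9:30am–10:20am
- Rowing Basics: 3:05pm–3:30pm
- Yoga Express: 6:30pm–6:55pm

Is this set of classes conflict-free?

Sorted by start: Dance Express, Kettlebell Basics, Spin Express, Dance Power, Rowing Basics, Yoga Circuit, Yoga Express.
Kettlebell Basics starts after Dance Express ends — done with Dance Express.
Spin Express starts after Kettlebell Basics ends — done with Kettlebell Basics.
Dance Power starts after Spin Express ends — done with Spin Express.
Rowing Basics starts after Dance Power ends — done with Dance Power.
Yoga Circuit starts after Rowing Basics ends — done with Rowing Basics.
Yoga Express starts after Yoga Circuit ends.
Every pair is clear; the schedule has no overlaps.

Yes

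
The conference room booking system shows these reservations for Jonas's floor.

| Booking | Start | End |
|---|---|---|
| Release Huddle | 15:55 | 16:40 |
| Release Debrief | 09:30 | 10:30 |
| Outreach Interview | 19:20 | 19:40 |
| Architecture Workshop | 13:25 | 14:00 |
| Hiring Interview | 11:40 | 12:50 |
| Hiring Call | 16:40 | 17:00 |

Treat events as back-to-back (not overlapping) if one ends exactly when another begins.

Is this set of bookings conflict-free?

Sorted by start: Release Debrief, Hiring Interview, Architecture Workshop, Release Huddle, Hiring Call, Outreach Interview.
Hiring Interview starts after Release Debrief ends, so nothing later overlaps Release Debrief either.
Architecture Workshop starts after Hiring Interview ends, so nothing later overlaps Hiring Interview either.
Release Huddle starts after Architecture Workshop ends, so nothing later overlaps Architecture Workshop either.
Hiring Call starts exactly when Release Huddle ends (back-to-back, no overlap), so nothing later overlaps Release Huddle either.
Outreach Interview starts after Hiring Call ends.
Every pair is clear; the schedule has no overlaps.

Yes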